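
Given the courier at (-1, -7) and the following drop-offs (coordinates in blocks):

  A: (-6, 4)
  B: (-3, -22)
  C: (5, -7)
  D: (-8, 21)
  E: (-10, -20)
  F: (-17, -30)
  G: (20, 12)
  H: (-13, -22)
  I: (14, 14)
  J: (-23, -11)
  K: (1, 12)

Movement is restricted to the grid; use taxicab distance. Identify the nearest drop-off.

Distances from (-1, -7):
A: |-5| + |11| = 5 + 11 = 16 blocks
B: |-2| + |-15| = 2 + 15 = 17 blocks
C: |6| + |0| = 6 + 0 = 6 blocks
D: |-7| + |28| = 7 + 28 = 35 blocks
E: |-9| + |-13| = 9 + 13 = 22 blocks
F: |-16| + |-23| = 16 + 23 = 39 blocks
G: |21| + |19| = 21 + 19 = 40 blocks
H: |-12| + |-15| = 12 + 15 = 27 blocks
I: |15| + |21| = 15 + 21 = 36 blocks
J: |-22| + |-4| = 22 + 4 = 26 blocks
K: |2| + |19| = 2 + 19 = 21 blocks
Minimum: C at 6 blocks.

C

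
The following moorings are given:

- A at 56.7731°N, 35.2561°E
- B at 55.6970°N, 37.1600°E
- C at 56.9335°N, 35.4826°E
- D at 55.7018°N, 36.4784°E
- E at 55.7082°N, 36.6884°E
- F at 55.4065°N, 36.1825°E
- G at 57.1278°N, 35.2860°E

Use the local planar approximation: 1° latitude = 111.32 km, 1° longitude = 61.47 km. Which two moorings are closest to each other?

Pairwise distances:
A–B: √((-1.0761·111.32)² + (1.9039·61.47)²) = √(14349.991972 + 13696.660593) = 167.4713 km
A–C: √((0.1604·111.32)² + (0.2265·61.47)²) = √(318.827022 + 193.848676) = 22.6423 km
A–D: √((-1.0713·111.32)² + (1.2223·61.47)²) = √(14222.259717 + 5645.235316) = 140.9521 km
A–E: √((-1.0649·111.32)² + (1.4323·61.47)²) = √(14052.838311 + 7751.654547) = 147.6634 km
A–F: √((-1.3666·111.32)² + (0.9264·61.47)²) = √(23143.510125 + 3242.825049) = 162.4387 km
A–G: √((0.3547·111.32)² + (0.0299·61.47)²) = √(1559.081335 + 3.378071) = 39.5280 km
B–C: √((1.2365·111.32)² + (-1.6774·61.47)²) = √(18946.746162 + 10631.626319) = 171.9836 km
B–D: √((0.0048·111.32)² + (-0.6816·61.47)²) = √(0.285515 + 1755.438382) = 41.9014 km
B–E: √((0.0112·111.32)² + (-0.4716·61.47)²) = √(1.554470 + 840.376732) = 29.0161 km
B–F: √((-0.2905·111.32)² + (-0.9775·61.47)²) = √(1045.775995 + 3610.438556) = 68.2365 km
B–G: √((1.4308·111.32)² + (-1.8740·61.47)²) = √(25369.053147 + 13269.837339) = 196.5678 km
C–D: √((-1.2317·111.32)² + (0.9958·61.47)²) = √(18799.931990 + 3746.887642) = 150.1560 km
C–E: √((-1.2253·111.32)² + (1.2058·61.47)²) = √(18605.068029 + 5493.852375) = 155.2383 km
C–F: √((-1.5270·111.32)² + (0.6999·61.47)²) = √(28895.117806 + 1850.965880) = 175.3456 km
C–G: √((0.1943·111.32)² + (-0.1966·61.47)²) = √(467.834232 + 146.047273) = 24.7766 km
D–E: √((0.0064·111.32)² + (0.2100·61.47)²) = √(0.507582 + 166.634536) = 12.9283 km
D–F: √((-0.2953·111.32)² + (-0.2959·61.47)²) = √(1080.620717 + 330.838739) = 37.5694 km
D–G: √((1.4260·111.32)² + (-1.1924·61.47)²) = √(25199.124159 + 5372.424995) = 174.8472 km
E–F: √((-0.3017·111.32)² + (-0.5059·61.47)²) = √(1127.968615 + 967.065266) = 45.7715 km
E–G: √((1.4196·111.32)² + (-1.4024·61.47)²) = √(24973.440444 + 7431.393058) = 180.0134 km
F–G: √((1.7213·111.32)² + (-0.8965·61.47)²) = √(36716.352680 + 3036.875683) = 199.3821 km
Closest pair: D–E at 12.9283 km.

D and E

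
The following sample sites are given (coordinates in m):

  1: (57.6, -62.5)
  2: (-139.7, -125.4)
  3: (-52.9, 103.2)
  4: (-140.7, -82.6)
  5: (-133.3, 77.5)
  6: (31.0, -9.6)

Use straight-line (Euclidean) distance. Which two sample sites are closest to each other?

Pairwise distances:
1–2: 207.1 m
1–3: 199.2 m
1–4: 199.3 m
1–5: 236.7 m
1–6: 59.2 m
2–3: 244.5 m
2–4: 42.8 m
2–5: 203.0 m
2–6: 206.3 m
3–4: 205.5 m
3–5: 84.4 m
3–6: 140.6 m
4–5: 160.3 m
4–6: 186.6 m
5–6: 186.0 m
Closest pair: 2–4 at 42.8 m.

2 and 4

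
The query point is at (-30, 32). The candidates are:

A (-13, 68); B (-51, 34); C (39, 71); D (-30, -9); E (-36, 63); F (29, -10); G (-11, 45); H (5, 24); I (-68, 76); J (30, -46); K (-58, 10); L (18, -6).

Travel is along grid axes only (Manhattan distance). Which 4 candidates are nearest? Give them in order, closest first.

B, G, E, D

Distances from (-30, 32):
A: 53
B: 23
C: 108
D: 41
E: 37
F: 101
G: 32
H: 43
I: 82
J: 138
K: 50
L: 86
Sorted: B (23) < G (32) < E (37) < D (41) < H (43) < K (50) < …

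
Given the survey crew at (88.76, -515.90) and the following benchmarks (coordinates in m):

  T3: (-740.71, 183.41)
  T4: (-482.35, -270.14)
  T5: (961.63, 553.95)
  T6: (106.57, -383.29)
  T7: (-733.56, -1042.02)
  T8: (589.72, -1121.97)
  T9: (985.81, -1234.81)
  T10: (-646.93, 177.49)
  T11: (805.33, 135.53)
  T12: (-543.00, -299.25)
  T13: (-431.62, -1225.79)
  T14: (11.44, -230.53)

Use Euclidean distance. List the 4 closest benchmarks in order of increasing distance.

Distances from (88.76, -515.90):
T3: 1084.92 m
T4: 621.74 m
T5: 1380.75 m
T6: 133.80 m
T7: 976.22 m
T8: 786.31 m
T9: 1149.58 m
T10: 1010.95 m
T11: 968.42 m
T12: 667.88 m
T13: 880.19 m
T14: 295.66 m
Sorted: T6 (133.80 m) < T14 (295.66 m) < T4 (621.74 m) < T12 (667.88 m) < T8 (786.31 m) < T13 (880.19 m) < …

T6, T14, T4, T12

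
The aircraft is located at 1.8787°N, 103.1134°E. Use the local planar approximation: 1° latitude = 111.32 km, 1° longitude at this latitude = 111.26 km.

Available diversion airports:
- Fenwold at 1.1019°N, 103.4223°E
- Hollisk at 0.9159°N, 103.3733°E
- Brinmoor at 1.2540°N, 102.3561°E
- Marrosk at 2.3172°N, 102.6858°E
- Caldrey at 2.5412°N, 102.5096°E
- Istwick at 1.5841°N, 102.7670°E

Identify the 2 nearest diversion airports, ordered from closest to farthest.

Distances from 1.8787°N, 103.1134°E:
Fenwold: 93.0528 km
Hollisk: 111.0112 km
Brinmoor: 109.2488 km
Marrosk: 68.1627 km
Caldrey: 99.7596 km
Istwick: 50.6050 km
Sorted: Istwick (50.6050 km) < Marrosk (68.1627 km) < Fenwold (93.0528 km) < Caldrey (99.7596 km) < …

Istwick, Marrosk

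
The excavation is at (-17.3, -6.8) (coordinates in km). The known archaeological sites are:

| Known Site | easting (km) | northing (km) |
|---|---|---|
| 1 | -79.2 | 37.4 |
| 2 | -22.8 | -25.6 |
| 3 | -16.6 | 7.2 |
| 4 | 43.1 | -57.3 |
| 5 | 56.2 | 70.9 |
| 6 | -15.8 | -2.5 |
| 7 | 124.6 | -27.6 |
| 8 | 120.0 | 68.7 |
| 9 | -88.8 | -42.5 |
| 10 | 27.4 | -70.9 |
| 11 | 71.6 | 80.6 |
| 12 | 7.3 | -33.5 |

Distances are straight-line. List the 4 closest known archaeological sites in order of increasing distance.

6, 3, 2, 12

Distances from (-17.3, -6.8):
1: √((-61.9)² + (44.2)²) = √(3831.610 + 1953.640) = 76.1 km
2: √((-5.5)² + (-18.8)²) = √(30.250 + 353.440) = 19.6 km
3: √((0.7)² + (14.0)²) = √(0.490 + 196.000) = 14.0 km
4: √((60.4)² + (-50.5)²) = √(3648.160 + 2550.250) = 78.7 km
5: √((73.5)² + (77.7)²) = √(5402.250 + 6037.290) = 107.0 km
6: √((1.5)² + (4.3)²) = √(2.250 + 18.490) = 4.6 km
7: √((141.9)² + (-20.8)²) = √(20135.610 + 432.640) = 143.4 km
8: √((137.3)² + (75.5)²) = √(18851.290 + 5700.250) = 156.7 km
9: √((-71.5)² + (-35.7)²) = √(5112.250 + 1274.490) = 79.9 km
10: √((44.7)² + (-64.1)²) = √(1998.090 + 4108.810) = 78.1 km
11: √((88.9)² + (87.4)²) = √(7903.210 + 7638.760) = 124.7 km
12: √((24.6)² + (-26.7)²) = √(605.160 + 712.890) = 36.3 km
Sorted: 6 (4.6 km) < 3 (14.0 km) < 2 (19.6 km) < 12 (36.3 km) < 1 (76.1 km) < 10 (78.1 km) < …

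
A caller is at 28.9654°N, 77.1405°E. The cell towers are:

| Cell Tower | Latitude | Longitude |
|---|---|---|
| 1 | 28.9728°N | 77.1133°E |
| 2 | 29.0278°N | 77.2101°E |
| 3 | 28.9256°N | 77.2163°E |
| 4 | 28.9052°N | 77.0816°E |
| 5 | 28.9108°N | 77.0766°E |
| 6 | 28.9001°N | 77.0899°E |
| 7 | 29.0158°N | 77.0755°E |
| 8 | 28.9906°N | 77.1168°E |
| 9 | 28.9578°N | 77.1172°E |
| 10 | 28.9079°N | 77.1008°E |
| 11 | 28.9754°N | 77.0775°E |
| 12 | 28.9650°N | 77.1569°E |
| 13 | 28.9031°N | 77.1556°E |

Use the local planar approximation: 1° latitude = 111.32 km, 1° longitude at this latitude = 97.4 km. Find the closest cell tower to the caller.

Distances from 28.9654°N, 77.1405°E:
1: √((0.0074·111.32)² + (-0.0272·97.4)²) = √(0.678594 + 7.018685) = 2.7744 km
2: √((0.0624·111.32)² + (0.0696·97.4)²) = √(48.252028 + 45.955383) = 9.7061 km
3: √((-0.0398·111.32)² + (0.0758·97.4)²) = √(19.629649 + 54.507508) = 8.6103 km
4: √((-0.0602·111.32)² + (-0.0589·97.4)²) = √(44.909620 + 32.911563) = 8.8216 km
5: √((-0.0546·111.32)² + (-0.0639·97.4)²) = √(36.942959 + 38.736433) = 8.6994 km
6: √((-0.0653·111.32)² + (-0.0506·97.4)²) = √(52.841210 + 24.289521) = 8.7824 km
7: √((0.0504·111.32)² + (-0.0650·97.4)²) = √(31.478024 + 40.081561) = 8.4593 km
8: √((0.0252·111.32)² + (-0.0237·97.4)²) = √(7.869506 + 5.328618) = 3.6329 km
9: √((-0.0076·111.32)² + (-0.0233·97.4)²) = √(0.715770 + 5.150267) = 2.4220 km
10: √((-0.0575·111.32)² + (-0.0397·97.4)²) = √(40.971521 + 14.951988) = 7.4782 km
11: √((0.0100·111.32)² + (-0.0630·97.4)²) = √(1.239214 + 37.652950) = 6.2364 km
12: √((-0.0004·111.32)² + (0.0164·97.4)²) = √(0.001983 + 2.551559) = 1.5980 km
13: √((-0.0623·111.32)² + (0.0151·97.4)²) = √(48.097498 + 2.163076) = 7.0895 km
Minimum: 12 at 1.5980 km.

12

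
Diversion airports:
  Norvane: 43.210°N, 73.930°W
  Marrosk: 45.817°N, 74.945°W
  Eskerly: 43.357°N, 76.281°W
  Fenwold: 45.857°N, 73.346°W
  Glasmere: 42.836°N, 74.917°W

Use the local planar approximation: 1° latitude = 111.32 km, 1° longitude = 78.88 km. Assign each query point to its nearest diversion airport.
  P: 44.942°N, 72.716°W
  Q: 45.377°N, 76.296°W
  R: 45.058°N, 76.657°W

P→Fenwold; Q→Marrosk; R→Marrosk

P at 44.942°N, 72.716°W:
  Norvane: 215.277 km
  Marrosk: 201.002 km
  Eskerly: 331.978 km
  Fenwold: 113.334 km
  Glasmere: 291.726 km
  → nearest: Fenwold (113.334 km)
Q at 45.377°N, 76.296°W:
  Norvane: 304.997 km
  Marrosk: 117.284 km
  Eskerly: 224.870 km
  Fenwold: 238.752 km
  Glasmere: 303.058 km
  → nearest: Marrosk (117.284 km)
R at 45.058°N, 76.657°W:
  Norvane: 297.642 km
  Marrosk: 159.296 km
  Eskerly: 191.664 km
  Fenwold: 275.902 km
  Glasmere: 282.881 km
  → nearest: Marrosk (159.296 km)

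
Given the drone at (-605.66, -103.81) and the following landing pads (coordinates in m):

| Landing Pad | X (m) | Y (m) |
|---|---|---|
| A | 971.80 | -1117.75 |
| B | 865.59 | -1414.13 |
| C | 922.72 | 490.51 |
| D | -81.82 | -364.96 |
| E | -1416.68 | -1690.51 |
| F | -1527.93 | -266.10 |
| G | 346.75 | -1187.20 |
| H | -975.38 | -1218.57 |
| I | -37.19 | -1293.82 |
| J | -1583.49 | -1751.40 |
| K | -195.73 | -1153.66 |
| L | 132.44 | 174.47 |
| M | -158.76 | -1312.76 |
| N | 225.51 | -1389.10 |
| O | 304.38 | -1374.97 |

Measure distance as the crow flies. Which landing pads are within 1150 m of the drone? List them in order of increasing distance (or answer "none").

D, L, F, K

Distances from (-605.66, -103.81):
A: 1875.22 m
B: 1970.16 m
C: 1639.87 m
D: 585.33 m
E: 1781.96 m
F: 936.44 m
G: 1442.50 m
H: 1174.47 m
I: 1318.82 m
J: 1915.91 m
K: 1127.04 m
L: 788.82 m
M: 1288.91 m
N: 1530.63 m
O: 1563.34 m
Threshold 1150 m: D (585.33 m), L (788.82 m), F (936.44 m), K (1127.04 m) are within range.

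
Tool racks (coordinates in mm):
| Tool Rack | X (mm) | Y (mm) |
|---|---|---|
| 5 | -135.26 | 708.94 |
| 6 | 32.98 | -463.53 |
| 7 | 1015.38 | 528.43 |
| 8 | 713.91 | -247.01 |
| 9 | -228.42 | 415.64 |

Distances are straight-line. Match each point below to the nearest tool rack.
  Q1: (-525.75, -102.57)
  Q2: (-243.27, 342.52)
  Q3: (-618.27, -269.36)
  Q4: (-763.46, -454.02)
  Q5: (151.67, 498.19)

Q1 at (-525.75, -102.57):
  5: √((390.49)² + (811.51)²) = √(152482.4401 + 658548.4801) = 900.57 mm
  6: √((558.73)² + (-360.96)²) = √(312179.2129 + 130292.1216) = 665.19 mm
  7: √((1541.13)² + (631.00)²) = √(2375081.6769 + 398161.0000) = 1665.31 mm
  8: √((1239.66)² + (-144.44)²) = √(1536756.9156 + 20862.9136) = 1248.05 mm
  9: √((297.33)² + (518.21)²) = √(88405.1289 + 268541.6041) = 597.45 mm
  → nearest: 9 (597.45 mm)
Q2 at (-243.27, 342.52):
  5: √((108.01)² + (366.42)²) = √(11666.1601 + 134263.6164) = 382.01 mm
  6: √((276.25)² + (-806.05)²) = √(76314.0625 + 649716.6025) = 852.07 mm
  7: √((1258.65)² + (185.91)²) = √(1584199.8225 + 34562.5281) = 1272.31 mm
  8: √((957.18)² + (-589.53)²) = √(916193.5524 + 347545.6209) = 1124.16 mm
  9: √((14.85)² + (73.12)²) = √(220.5225 + 5346.5344) = 74.61 mm
  → nearest: 9 (74.61 mm)
Q3 at (-618.27, -269.36):
  5: √((483.01)² + (978.30)²) = √(233298.6601 + 957070.8900) = 1091.04 mm
  6: √((651.25)² + (-194.17)²) = √(424126.5625 + 37701.9889) = 679.58 mm
  7: √((1633.65)² + (797.79)²) = √(2668812.3225 + 636468.8841) = 1818.04 mm
  8: √((1332.18)² + (22.35)²) = √(1774703.5524 + 499.5225) = 1332.37 mm
  9: √((389.85)² + (685.00)²) = √(151983.0225 + 469225.0000) = 788.17 mm
  → nearest: 6 (679.58 mm)
Q4 at (-763.46, -454.02):
  5: √((628.20)² + (1162.96)²) = √(394635.2400 + 1352475.9616) = 1321.78 mm
  6: √((796.44)² + (-9.51)²) = √(634316.6736 + 90.4401) = 796.50 mm
  7: √((1778.84)² + (982.45)²) = √(3164271.7456 + 965208.0025) = 2032.11 mm
  8: √((1477.37)² + (207.01)²) = √(2182622.1169 + 42853.1401) = 1491.80 mm
  9: √((535.04)² + (869.66)²) = √(286267.8016 + 756308.5156) = 1021.07 mm
  → nearest: 6 (796.50 mm)
Q5 at (151.67, 498.19):
  5: √((-286.93)² + (210.75)²) = √(82328.8249 + 44415.5625) = 356.01 mm
  6: √((-118.69)² + (-961.72)²) = √(14087.3161 + 924905.3584) = 969.02 mm
  7: √((863.71)² + (30.24)²) = √(745994.9641 + 914.4576) = 864.24 mm
  8: √((562.24)² + (-745.20)²) = √(316113.8176 + 555323.0400) = 933.51 mm
  9: √((-380.09)² + (-82.55)²) = √(144468.4081 + 6814.5025) = 388.95 mm
  → nearest: 5 (356.01 mm)

Q1→9; Q2→9; Q3→6; Q4→6; Q5→5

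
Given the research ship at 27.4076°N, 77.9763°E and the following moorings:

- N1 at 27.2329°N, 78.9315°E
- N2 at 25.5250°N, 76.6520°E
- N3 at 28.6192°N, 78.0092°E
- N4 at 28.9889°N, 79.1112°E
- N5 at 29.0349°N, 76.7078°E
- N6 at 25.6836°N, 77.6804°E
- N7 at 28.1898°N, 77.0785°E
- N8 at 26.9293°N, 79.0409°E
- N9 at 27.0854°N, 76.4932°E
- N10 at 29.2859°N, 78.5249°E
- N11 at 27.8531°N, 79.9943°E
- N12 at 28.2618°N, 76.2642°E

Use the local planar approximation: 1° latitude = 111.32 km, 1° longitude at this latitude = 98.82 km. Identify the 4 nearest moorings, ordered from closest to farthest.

Distances from 27.4076°N, 77.9763°E:
N1: 96.3754 km
N2: 247.0754 km
N3: 134.9145 km
N4: 208.7211 km
N5: 220.2932 km
N6: 194.1305 km
N7: 124.3114 km
N8: 117.9101 km
N9: 150.8850 km
N10: 216.0061 km
N11: 205.4929 km
N12: 194.0804 km
Sorted: N1 (96.3754 km) < N8 (117.9101 km) < N7 (124.3114 km) < N3 (134.9145 km) < N9 (150.8850 km) < N12 (194.0804 km) < …

N1, N8, N7, N3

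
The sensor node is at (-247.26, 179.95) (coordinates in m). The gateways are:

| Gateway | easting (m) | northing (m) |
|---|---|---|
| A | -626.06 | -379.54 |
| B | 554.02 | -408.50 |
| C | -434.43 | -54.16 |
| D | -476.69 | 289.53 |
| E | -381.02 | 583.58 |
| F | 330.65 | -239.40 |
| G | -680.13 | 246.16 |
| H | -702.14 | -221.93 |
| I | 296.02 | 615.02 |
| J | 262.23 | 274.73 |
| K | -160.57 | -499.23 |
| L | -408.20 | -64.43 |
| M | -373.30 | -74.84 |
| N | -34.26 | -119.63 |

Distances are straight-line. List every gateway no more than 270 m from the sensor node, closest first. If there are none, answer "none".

Distances from (-247.26, 179.95):
A: 675.66 m
B: 994.14 m
C: 299.73 m
D: 254.26 m
E: 425.22 m
F: 714.03 m
G: 437.90 m
H: 606.98 m
I: 696.02 m
J: 518.23 m
K: 684.69 m
L: 292.61 m
M: 284.26 m
N: 367.58 m
Threshold 270 m: D (254.26 m) is within range.

D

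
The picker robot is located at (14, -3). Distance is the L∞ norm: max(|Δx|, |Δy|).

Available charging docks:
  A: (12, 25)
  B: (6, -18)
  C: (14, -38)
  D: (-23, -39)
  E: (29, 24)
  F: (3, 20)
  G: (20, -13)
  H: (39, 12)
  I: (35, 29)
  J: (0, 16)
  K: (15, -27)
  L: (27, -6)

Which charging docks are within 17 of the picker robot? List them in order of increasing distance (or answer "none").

Distances from (14, -3):
A: max(|-2|, |28|) = 28
B: max(|-8|, |-15|) = 15
C: max(|0|, |-35|) = 35
D: max(|-37|, |-36|) = 37
E: max(|15|, |27|) = 27
F: max(|-11|, |23|) = 23
G: max(|6|, |-10|) = 10
H: max(|25|, |15|) = 25
I: max(|21|, |32|) = 32
J: max(|-14|, |19|) = 19
K: max(|1|, |-24|) = 24
L: max(|13|, |-3|) = 13
Threshold 17: G (10), L (13), B (15) are within range.

G, L, B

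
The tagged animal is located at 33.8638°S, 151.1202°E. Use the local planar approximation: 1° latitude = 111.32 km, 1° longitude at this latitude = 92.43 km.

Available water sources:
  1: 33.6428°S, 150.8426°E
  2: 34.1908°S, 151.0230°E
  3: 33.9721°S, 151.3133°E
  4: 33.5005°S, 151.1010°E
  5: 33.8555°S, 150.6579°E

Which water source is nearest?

Distances from 33.8638°S, 151.1202°E:
1: √((0.2210·111.32)² + (-0.2776·92.43)²) = √(605.244627 + 658.362112) = 35.5472 km
2: √((-0.3270·111.32)² + (-0.0972·92.43)²) = √(1325.079395 + 80.715778) = 37.4939 km
3: √((-0.1083·111.32)² + (0.1931·92.43)²) = √(145.346075 + 318.559421) = 21.5385 km
4: √((0.3633·111.32)² + (-0.0192·92.43)²) = √(1635.600336 + 3.149404) = 40.4815 km
5: √((0.0083·111.32)² + (-0.4623·92.43)²) = √(0.853695 + 1825.886144) = 42.7404 km
Minimum: 3 at 21.5385 km.

3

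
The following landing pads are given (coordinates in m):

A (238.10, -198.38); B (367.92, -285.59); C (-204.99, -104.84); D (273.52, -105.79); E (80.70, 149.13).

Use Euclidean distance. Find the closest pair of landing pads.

Pairwise distances:
A–B: 156.39 m
A–C: 452.86 m
A–D: 99.13 m
A–E: 381.49 m
B–C: 600.75 m
B–D: 203.07 m
B–E: 521.03 m
C–D: 478.51 m
C–E: 382.26 m
D–E: 319.63 m
Closest pair: A–D at 99.13 m.

A and D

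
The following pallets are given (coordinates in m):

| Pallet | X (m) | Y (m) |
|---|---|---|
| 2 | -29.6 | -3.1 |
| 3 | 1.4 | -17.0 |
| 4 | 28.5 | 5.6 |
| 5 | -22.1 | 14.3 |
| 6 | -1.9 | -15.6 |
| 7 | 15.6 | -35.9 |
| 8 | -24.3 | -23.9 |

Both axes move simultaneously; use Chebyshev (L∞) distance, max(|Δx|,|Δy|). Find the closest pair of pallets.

Pairwise distances:
3–6: max(|-3.3|, |1.4|) = 3.3 m
2–5: max(|7.5|, |17.4|) = 17.4 m
3–7: max(|14.2|, |-18.9|) = 18.9 m
6–7: max(|17.5|, |-20.3|) = 20.3 m
2–8: max(|5.3|, |-20.8|) = 20.8 m
6–8: max(|-22.4|, |-8.3|) = 22.4 m
3–8: max(|-25.7|, |-6.9|) = 25.7 m
3–4: max(|27.1|, |22.6|) = 27.1 m
2–6: max(|27.7|, |-12.5|) = 27.7 m
5–6: max(|20.2|, |-29.9|) = 29.9 m
4–6: max(|-30.4|, |-21.2|) = 30.4 m
2–3: max(|31.0|, |-13.9|) = 31.0 m
3–5: max(|-23.5|, |31.3|) = 31.3 m
5–8: max(|-2.2|, |-38.2|) = 38.2 m
7–8: max(|-39.9|, |12.0|) = 39.9 m
4–7: max(|-12.9|, |-41.5|) = 41.5 m
2–7: max(|45.2|, |-32.8|) = 45.2 m
5–7: max(|37.7|, |-50.2|) = 50.2 m
4–5: max(|-50.6|, |8.7|) = 50.6 m
4–8: max(|-52.8|, |-29.5|) = 52.8 m
2–4: max(|58.1|, |8.7|) = 58.1 m
Closest pair: 3–6 at 3.3 m.

3 and 6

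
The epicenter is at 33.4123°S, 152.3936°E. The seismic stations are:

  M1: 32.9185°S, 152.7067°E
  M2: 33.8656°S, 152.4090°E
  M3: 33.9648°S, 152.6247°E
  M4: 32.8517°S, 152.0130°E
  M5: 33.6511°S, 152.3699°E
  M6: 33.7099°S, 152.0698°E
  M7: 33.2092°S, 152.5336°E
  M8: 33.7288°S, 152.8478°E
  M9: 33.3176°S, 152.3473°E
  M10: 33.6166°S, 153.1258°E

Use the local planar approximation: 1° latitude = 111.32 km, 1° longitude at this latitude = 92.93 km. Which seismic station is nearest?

Distances from 33.4123°S, 152.3936°E:
M1: 62.1955 km
M2: 50.4816 km
M3: 65.1460 km
M4: 71.7320 km
M5: 26.6743 km
M6: 44.7546 km
M7: 26.0852 km
M8: 54.9812 km
M9: 11.3863 km
M10: 71.7435 km
Minimum: M9 at 11.3863 km.

M9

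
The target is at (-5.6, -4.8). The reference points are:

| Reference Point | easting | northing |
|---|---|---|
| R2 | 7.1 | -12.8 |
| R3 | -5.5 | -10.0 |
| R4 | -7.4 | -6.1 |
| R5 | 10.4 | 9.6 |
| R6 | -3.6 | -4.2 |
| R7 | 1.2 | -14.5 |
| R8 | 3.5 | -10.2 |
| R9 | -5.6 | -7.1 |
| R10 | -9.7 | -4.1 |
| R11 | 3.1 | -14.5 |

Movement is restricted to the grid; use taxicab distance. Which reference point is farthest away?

R5

Distances from (-5.6, -4.8):
R2: 20.7
R3: 5.3
R4: 3.1
R5: 30.4
R6: 2.6
R7: 16.5
R8: 14.5
R9: 2.3
R10: 4.8
R11: 18.4
Maximum: R5 at 30.4.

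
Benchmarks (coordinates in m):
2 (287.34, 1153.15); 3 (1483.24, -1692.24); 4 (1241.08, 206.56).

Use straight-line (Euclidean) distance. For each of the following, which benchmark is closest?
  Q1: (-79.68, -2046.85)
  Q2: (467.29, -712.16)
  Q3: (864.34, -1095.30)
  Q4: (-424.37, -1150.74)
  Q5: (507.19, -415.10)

Q1→3; Q2→4; Q3→3; Q4→3; Q5→4

Q1 at (-79.68, -2046.85):
  2: 3220.98 m
  3: 1602.64 m
  4: 2611.95 m
  → nearest: 3 (1602.64 m)
Q2 at (467.29, -712.16):
  2: 1873.97 m
  3: 1411.63 m
  4: 1201.17 m
  → nearest: 4 (1201.17 m)
Q3 at (864.34, -1095.30):
  2: 2321.30 m
  3: 859.87 m
  4: 1355.28 m
  → nearest: 3 (859.87 m)
Q4 at (-424.37, -1150.74):
  2: 2411.32 m
  3: 1982.98 m
  4: 2148.48 m
  → nearest: 3 (1982.98 m)
Q5 at (507.19, -415.10):
  2: 1583.59 m
  3: 1607.41 m
  4: 961.80 m
  → nearest: 4 (961.80 m)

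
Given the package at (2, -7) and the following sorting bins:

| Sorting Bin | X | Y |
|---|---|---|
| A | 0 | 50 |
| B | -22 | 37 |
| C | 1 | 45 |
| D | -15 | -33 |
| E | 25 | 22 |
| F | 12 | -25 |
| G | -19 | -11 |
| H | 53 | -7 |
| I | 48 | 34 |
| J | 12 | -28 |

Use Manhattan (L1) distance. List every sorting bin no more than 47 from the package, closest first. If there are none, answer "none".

G, F, J, D

Distances from (2, -7):
A: |-2| + |57| = 2 + 57 = 59
B: |-24| + |44| = 24 + 44 = 68
C: |-1| + |52| = 1 + 52 = 53
D: |-17| + |-26| = 17 + 26 = 43
E: |23| + |29| = 23 + 29 = 52
F: |10| + |-18| = 10 + 18 = 28
G: |-21| + |-4| = 21 + 4 = 25
H: |51| + |0| = 51 + 0 = 51
I: |46| + |41| = 46 + 41 = 87
J: |10| + |-21| = 10 + 21 = 31
Threshold 47: G (25), F (28), J (31), D (43) are within range.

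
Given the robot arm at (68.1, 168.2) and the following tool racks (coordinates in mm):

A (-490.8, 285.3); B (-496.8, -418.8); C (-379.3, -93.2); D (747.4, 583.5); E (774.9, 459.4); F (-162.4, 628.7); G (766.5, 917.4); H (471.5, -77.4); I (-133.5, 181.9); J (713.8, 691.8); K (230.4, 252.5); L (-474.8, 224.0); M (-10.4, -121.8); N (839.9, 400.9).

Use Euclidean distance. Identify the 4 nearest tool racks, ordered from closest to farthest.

Distances from (68.1, 168.2):
A: √((-558.9)² + (117.1)²) = √(312369.210 + 13712.410) = 571.0 mm
B: √((-564.9)² + (-587.0)²) = √(319112.010 + 344569.000) = 814.7 mm
C: √((-447.4)² + (-261.4)²) = √(200166.760 + 68329.960) = 518.2 mm
D: √((679.3)² + (415.3)²) = √(461448.490 + 172474.090) = 796.2 mm
E: √((706.8)² + (291.2)²) = √(499566.240 + 84797.440) = 764.4 mm
F: √((-230.5)² + (460.5)²) = √(53130.250 + 212060.250) = 515.0 mm
G: √((698.4)² + (749.2)²) = √(487762.560 + 561300.640) = 1024.2 mm
H: √((403.4)² + (-245.6)²) = √(162731.560 + 60319.360) = 472.3 mm
I: √((-201.6)² + (13.7)²) = √(40642.560 + 187.690) = 202.1 mm
J: √((645.7)² + (523.6)²) = √(416928.490 + 274156.960) = 831.3 mm
K: √((162.3)² + (84.3)²) = √(26341.290 + 7106.490) = 182.9 mm
L: √((-542.9)² + (55.8)²) = √(294740.410 + 3113.640) = 545.8 mm
M: √((-78.5)² + (-290.0)²) = √(6162.250 + 84100.000) = 300.4 mm
N: √((771.8)² + (232.7)²) = √(595675.240 + 54149.290) = 806.1 mm
Sorted: K (182.9 mm) < I (202.1 mm) < M (300.4 mm) < H (472.3 mm) < F (515.0 mm) < C (518.2 mm) < …

K, I, M, H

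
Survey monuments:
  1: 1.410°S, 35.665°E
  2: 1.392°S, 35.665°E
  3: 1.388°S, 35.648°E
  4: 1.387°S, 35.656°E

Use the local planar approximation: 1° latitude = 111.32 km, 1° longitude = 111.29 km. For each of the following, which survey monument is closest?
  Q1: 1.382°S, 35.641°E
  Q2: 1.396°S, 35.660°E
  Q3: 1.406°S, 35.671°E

Q1→3; Q2→2; Q3→1

Q1 at 1.382°S, 35.641°E:
  1: √((-0.028·111.32)² + (0.024·111.29)²) = √(9.71544 + 7.13403) = 4.105 km
  2: √((-0.010·111.32)² + (0.024·111.29)²) = √(1.23921 + 7.13403) = 2.894 km
  3: √((-0.006·111.32)² + (0.007·111.29)²) = √(0.44612 + 0.60689) = 1.026 km
  4: √((-0.005·111.32)² + (0.015·111.29)²) = √(0.30980 + 2.78673) = 1.760 km
  → nearest: 3 (1.026 km)
Q2 at 1.396°S, 35.660°E:
  1: √((-0.014·111.32)² + (0.005·111.29)²) = √(2.42886 + 0.30964) = 1.655 km
  2: √((0.004·111.32)² + (0.005·111.29)²) = √(0.19827 + 0.30964) = 0.713 km
  3: √((0.008·111.32)² + (-0.012·111.29)²) = √(0.79310 + 1.78351) = 1.605 km
  4: √((0.009·111.32)² + (-0.004·111.29)²) = √(1.00376 + 0.19817) = 1.096 km
  → nearest: 2 (0.713 km)
Q3 at 1.406°S, 35.671°E:
  1: √((-0.004·111.32)² + (-0.006·111.29)²) = √(0.19827 + 0.44588) = 0.803 km
  2: √((0.014·111.32)² + (-0.006·111.29)²) = √(2.42886 + 0.44588) = 1.696 km
  3: √((0.018·111.32)² + (-0.023·111.29)²) = √(4.01505 + 6.55191) = 3.251 km
  4: √((0.019·111.32)² + (-0.015·111.29)²) = √(4.47356 + 2.78673) = 2.694 km
  → nearest: 1 (0.803 km)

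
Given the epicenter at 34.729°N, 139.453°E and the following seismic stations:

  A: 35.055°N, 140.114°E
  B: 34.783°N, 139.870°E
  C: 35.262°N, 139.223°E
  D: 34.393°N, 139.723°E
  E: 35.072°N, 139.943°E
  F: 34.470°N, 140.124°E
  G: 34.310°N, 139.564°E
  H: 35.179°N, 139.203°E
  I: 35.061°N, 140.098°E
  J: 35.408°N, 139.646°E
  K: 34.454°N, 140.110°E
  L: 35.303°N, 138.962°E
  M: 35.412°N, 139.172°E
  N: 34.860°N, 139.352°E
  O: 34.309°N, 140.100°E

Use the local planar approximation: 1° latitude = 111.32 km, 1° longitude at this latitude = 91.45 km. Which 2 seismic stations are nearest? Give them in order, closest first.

Distances from 34.729°N, 139.453°E:
A: √((0.326·111.32)² + (0.661·91.45)²) = √(1316.98733 + 3654.01511) = 70.505 km
B: √((0.054·111.32)² + (0.417·91.45)²) = √(36.13549 + 1454.25153) = 38.606 km
C: √((0.533·111.32)² + (-0.230·91.45)²) = √(3520.47134 + 442.40812) = 62.951 km
D: √((-0.336·111.32)² + (0.270·91.45)²) = √(1399.02331 + 609.67017) = 44.818 km
E: √((0.343·111.32)² + (0.490·91.45)²) = √(1457.92316 + 2007.98091) = 58.872 km
F: √((-0.259·111.32)² + (0.671·91.45)²) = √(831.27730 + 3765.41163) = 67.799 km
G: √((-0.419·111.32)² + (0.111·91.45)²) = √(2175.57691 + 103.04179) = 47.735 km
H: √((0.450·111.32)² + (-0.250·91.45)²) = √(2509.40884 + 522.69391) = 55.065 km
I: √((0.332·111.32)² + (0.645·91.45)²) = √(1365.91150 + 3479.25972) = 69.607 km
J: √((0.679·111.32)² + (0.193·91.45)²) = √(5713.28572 + 311.51721) = 77.620 km
K: √((-0.275·111.32)² + (0.657·91.45)²) = √(937.15577 + 3609.92483) = 67.432 km
L: √((0.574·111.32)² + (-0.491·91.45)²) = √(4082.91351 + 2016.18511) = 78.097 km
M: √((0.683·111.32)² + (-0.281·91.45)²) = √(5780.79812 + 660.35894) = 80.257 km
N: √((0.131·111.32)² + (-0.101·91.45)²) = √(212.66156 + 85.31201) = 17.262 km
O: √((-0.420·111.32)² + (0.647·91.45)²) = √(2185.97392 + 3500.86997) = 75.411 km
Sorted: N (17.262 km) < B (38.606 km) < D (44.818 km) < G (47.735 km) < …

N, B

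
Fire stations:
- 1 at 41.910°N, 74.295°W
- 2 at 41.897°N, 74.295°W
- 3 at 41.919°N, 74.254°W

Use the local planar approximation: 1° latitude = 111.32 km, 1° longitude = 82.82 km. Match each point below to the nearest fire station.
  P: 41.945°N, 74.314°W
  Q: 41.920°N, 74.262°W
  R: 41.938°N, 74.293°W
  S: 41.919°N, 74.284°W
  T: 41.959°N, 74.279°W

P→1; Q→3; R→1; S→1; T→3

P at 41.945°N, 74.314°W:
  1: √((-0.035·111.32)² + (0.019·82.82)²) = √(15.18037 + 2.47615) = 4.202 km
  2: √((-0.048·111.32)² + (0.019·82.82)²) = √(28.55150 + 2.47615) = 5.570 km
  3: √((-0.026·111.32)² + (0.060·82.82)²) = √(8.37709 + 24.69295) = 5.751 km
  → nearest: 1 (4.202 km)
Q at 41.920°N, 74.262°W:
  1: √((-0.010·111.32)² + (-0.033·82.82)²) = √(1.23921 + 7.46962) = 2.951 km
  2: √((-0.023·111.32)² + (-0.033·82.82)²) = √(6.55544 + 7.46962) = 3.745 km
  3: √((-0.001·111.32)² + (0.008·82.82)²) = √(0.01239 + 0.43899) = 0.672 km
  → nearest: 3 (0.672 km)
R at 41.938°N, 74.293°W:
  1: √((-0.028·111.32)² + (-0.002·82.82)²) = √(9.71544 + 0.02744) = 3.121 km
  2: √((-0.041·111.32)² + (-0.002·82.82)²) = √(20.83119 + 0.02744) = 4.567 km
  3: √((-0.019·111.32)² + (0.039·82.82)²) = √(4.47356 + 10.43277) = 3.861 km
  → nearest: 1 (3.121 km)
S at 41.919°N, 74.284°W:
  1: √((-0.009·111.32)² + (-0.011·82.82)²) = √(1.00376 + 0.82996) = 1.354 km
  2: √((-0.022·111.32)² + (-0.011·82.82)²) = √(5.99780 + 0.82996) = 2.613 km
  3: √((0.000·111.32)² + (0.030·82.82)²) = √(0.00000 + 6.17324) = 2.485 km
  → nearest: 1 (1.354 km)
T at 41.959°N, 74.279°W:
  1: √((-0.049·111.32)² + (-0.016·82.82)²) = √(29.75353 + 1.75594) = 5.613 km
  2: √((-0.062·111.32)² + (-0.016·82.82)²) = √(47.63540 + 1.75594) = 7.028 km
  3: √((-0.040·111.32)² + (0.025·82.82)²) = √(19.82743 + 4.28697) = 4.911 km
  → nearest: 3 (4.911 km)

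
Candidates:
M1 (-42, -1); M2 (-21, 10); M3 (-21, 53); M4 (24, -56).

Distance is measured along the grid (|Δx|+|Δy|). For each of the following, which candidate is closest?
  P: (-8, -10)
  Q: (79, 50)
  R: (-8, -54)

P at (-8, -10):
  M1: |-34| + |9| = 34 + 9 = 43
  M2: |-13| + |20| = 13 + 20 = 33
  M3: |-13| + |63| = 13 + 63 = 76
  M4: |32| + |-46| = 32 + 46 = 78
  → nearest: M2 (33)
Q at (79, 50):
  M1: |-121| + |-51| = 121 + 51 = 172
  M2: |-100| + |-40| = 100 + 40 = 140
  M3: |-100| + |3| = 100 + 3 = 103
  M4: |-55| + |-106| = 55 + 106 = 161
  → nearest: M3 (103)
R at (-8, -54):
  M1: |-34| + |53| = 34 + 53 = 87
  M2: |-13| + |64| = 13 + 64 = 77
  M3: |-13| + |107| = 13 + 107 = 120
  M4: |32| + |-2| = 32 + 2 = 34
  → nearest: M4 (34)

P→M2; Q→M3; R→M4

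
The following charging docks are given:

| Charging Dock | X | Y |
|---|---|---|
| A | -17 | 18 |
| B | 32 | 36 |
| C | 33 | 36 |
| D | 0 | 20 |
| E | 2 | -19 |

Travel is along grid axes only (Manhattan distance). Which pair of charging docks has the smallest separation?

Pairwise distances:
B–C: 1
A–D: 19
D–E: 41
B–D: 48
C–D: 49
A–E: 56
A–B: 67
A–C: 68
B–E: 85
C–E: 86
Closest pair: B–C at 1.

B and C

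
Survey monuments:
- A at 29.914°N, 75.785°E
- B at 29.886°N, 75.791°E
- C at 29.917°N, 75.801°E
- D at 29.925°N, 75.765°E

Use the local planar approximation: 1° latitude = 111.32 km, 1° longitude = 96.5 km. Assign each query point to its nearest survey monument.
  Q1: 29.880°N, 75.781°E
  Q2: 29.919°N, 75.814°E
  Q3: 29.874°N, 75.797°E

Q1 at 29.880°N, 75.781°E:
  A: 3.805 km
  B: 1.174 km
  C: 4.549 km
  D: 5.242 km
  → nearest: B (1.174 km)
Q2 at 29.919°N, 75.814°E:
  A: 2.853 km
  B: 4.292 km
  C: 1.274 km
  D: 4.775 km
  → nearest: C (1.274 km)
Q3 at 29.874°N, 75.797°E:
  A: 4.601 km
  B: 1.456 km
  C: 4.802 km
  D: 6.463 km
  → nearest: B (1.456 km)

Q1→B; Q2→C; Q3→B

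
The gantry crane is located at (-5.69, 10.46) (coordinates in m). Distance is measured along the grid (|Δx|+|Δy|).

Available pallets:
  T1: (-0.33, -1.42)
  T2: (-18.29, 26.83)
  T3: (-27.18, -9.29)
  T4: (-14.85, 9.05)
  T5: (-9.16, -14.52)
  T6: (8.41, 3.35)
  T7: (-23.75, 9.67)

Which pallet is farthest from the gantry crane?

T3

Distances from (-5.69, 10.46):
T1: |5.36| + |-11.88| = 5.36 + 11.88 = 17.24 m
T2: |-12.60| + |16.37| = 12.60 + 16.37 = 28.97 m
T3: |-21.49| + |-19.75| = 21.49 + 19.75 = 41.24 m
T4: |-9.16| + |-1.41| = 9.16 + 1.41 = 10.57 m
T5: |-3.47| + |-24.98| = 3.47 + 24.98 = 28.45 m
T6: |14.10| + |-7.11| = 14.10 + 7.11 = 21.21 m
T7: |-18.06| + |-0.79| = 18.06 + 0.79 = 18.85 m
Maximum: T3 at 41.24 m.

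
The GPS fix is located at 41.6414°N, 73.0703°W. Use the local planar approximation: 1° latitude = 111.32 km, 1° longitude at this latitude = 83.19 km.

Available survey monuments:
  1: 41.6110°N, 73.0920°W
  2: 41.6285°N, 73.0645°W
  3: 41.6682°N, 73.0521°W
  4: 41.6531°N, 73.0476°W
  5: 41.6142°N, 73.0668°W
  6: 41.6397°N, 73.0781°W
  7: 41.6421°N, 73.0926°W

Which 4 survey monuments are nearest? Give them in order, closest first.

6, 2, 7, 4

Distances from 41.6414°N, 73.0703°W:
1: √((-0.0304·111.32)² + (-0.0217·83.19)²) = √(11.452322 + 3.258830) = 3.8355 km
2: √((-0.0129·111.32)² + (0.0058·83.19)²) = √(2.062176 + 0.232808) = 1.5149 km
3: √((0.0268·111.32)² + (0.0182·83.19)²) = √(8.900532 + 2.292372) = 3.3456 km
4: √((0.0117·111.32)² + (0.0227·83.19)²) = √(1.696360 + 3.566104) = 2.2940 km
5: √((-0.0272·111.32)² + (0.0035·83.19)²) = √(9.168203 + 0.084777) = 3.0419 km
6: √((-0.0017·111.32)² + (-0.0078·83.19)²) = √(0.035813 + 0.421048) = 0.6759 km
7: √((0.0007·111.32)² + (-0.0223·83.19)²) = √(0.006072 + 3.441533) = 1.8568 km
Sorted: 6 (0.6759 km) < 2 (1.5149 km) < 7 (1.8568 km) < 4 (2.2940 km) < 5 (3.0419 km) < 3 (3.3456 km) < …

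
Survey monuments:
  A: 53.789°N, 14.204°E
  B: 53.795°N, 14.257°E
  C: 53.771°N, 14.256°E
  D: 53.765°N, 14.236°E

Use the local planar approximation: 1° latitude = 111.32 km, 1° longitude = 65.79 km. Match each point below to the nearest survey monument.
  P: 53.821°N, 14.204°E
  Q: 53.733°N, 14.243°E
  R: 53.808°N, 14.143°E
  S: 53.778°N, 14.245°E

P at 53.821°N, 14.204°E:
  A: 3.562 km
  B: 4.532 km
  C: 6.533 km
  D: 6.580 km
  → nearest: A (3.562 km)
Q at 53.733°N, 14.243°E:
  A: 6.741 km
  B: 6.963 km
  C: 4.316 km
  D: 3.592 km
  → nearest: D (3.592 km)
R at 53.808°N, 14.143°E:
  A: 4.536 km
  B: 7.638 km
  C: 8.499 km
  D: 7.768 km
  → nearest: A (4.536 km)
S at 53.778°N, 14.245°E:
  A: 2.962 km
  B: 2.051 km
  C: 1.063 km
  D: 1.564 km
  → nearest: C (1.063 km)

P→A; Q→D; R→A; S→C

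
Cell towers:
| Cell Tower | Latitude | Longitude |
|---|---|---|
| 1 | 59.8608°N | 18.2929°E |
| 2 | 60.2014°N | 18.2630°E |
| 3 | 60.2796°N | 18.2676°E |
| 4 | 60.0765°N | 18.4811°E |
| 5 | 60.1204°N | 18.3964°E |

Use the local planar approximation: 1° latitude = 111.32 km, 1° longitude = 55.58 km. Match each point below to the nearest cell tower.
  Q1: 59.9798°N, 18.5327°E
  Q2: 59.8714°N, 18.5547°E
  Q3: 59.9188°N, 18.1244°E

Q1→4; Q2→1; Q3→1

Q1 at 59.9798°N, 18.5327°E:
  1: √((-0.1190·111.32)² + (-0.2398·55.58)²) = √(175.485129 + 177.637823) = 18.7916 km
  2: √((0.2216·111.32)² + (-0.2697·55.58)²) = √(608.535484 + 224.697881) = 28.8658 km
  3: √((0.2998·111.32)² + (-0.2651·55.58)²) = √(1113.806255 + 217.098359) = 36.4816 km
  4: √((0.0967·111.32)² + (-0.0516·55.58)²) = √(115.877560 + 8.225011) = 11.1401 km
  5: √((0.1406·111.32)² + (-0.1363·55.58)²) = √(244.972332 + 57.389018) = 17.3885 km
  → nearest: 4 (11.1401 km)
Q2 at 59.8714°N, 18.5547°E:
  1: √((-0.0106·111.32)² + (-0.2618·55.58)²) = √(1.392381 + 211.727061) = 14.5986 km
  2: √((0.3300·111.32)² + (-0.2917·55.58)²) = √(1349.504307 + 262.851187) = 40.1541 km
  3: √((0.4082·111.32)² + (-0.2871·55.58)²) = √(2064.868486 + 254.626423) = 48.1611 km
  4: √((0.2051·111.32)² + (-0.0736·55.58)²) = √(521.287986 + 16.733728) = 23.1953 km
  5: √((0.2490·111.32)² + (-0.1583·55.58)²) = √(768.325221 + 77.410329) = 29.0815 km
  → nearest: 1 (14.5986 km)
Q3 at 59.9188°N, 18.1244°E:
  1: √((-0.0580·111.32)² + (0.1685·55.58)²) = √(41.687167 + 87.707533) = 11.3752 km
  2: √((0.2826·111.32)² + (0.1386·55.58)²) = √(989.670694 + 59.342187) = 32.3885 km
  3: √((0.3608·111.32)² + (0.1432·55.58)²) = √(1613.167460 + 63.346572) = 40.9453 km
  4: √((0.1577·111.32)² + (0.3567·55.58)²) = √(308.183783 + 393.045930) = 26.4807 km
  5: √((0.2016·111.32)² + (0.2720·55.58)²) = √(503.648391 + 228.546667) = 27.0591 km
  → nearest: 1 (11.3752 km)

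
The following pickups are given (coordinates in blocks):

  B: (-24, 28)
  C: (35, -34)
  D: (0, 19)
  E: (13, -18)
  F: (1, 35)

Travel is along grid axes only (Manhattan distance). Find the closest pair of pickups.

Pairwise distances:
D–F: 17 blocks
B–F: 32 blocks
B–D: 33 blocks
C–E: 38 blocks
D–E: 50 blocks
E–F: 65 blocks
B–E: 83 blocks
C–D: 88 blocks
C–F: 103 blocks
B–C: 121 blocks
Closest pair: D–F at 17 blocks.

D and F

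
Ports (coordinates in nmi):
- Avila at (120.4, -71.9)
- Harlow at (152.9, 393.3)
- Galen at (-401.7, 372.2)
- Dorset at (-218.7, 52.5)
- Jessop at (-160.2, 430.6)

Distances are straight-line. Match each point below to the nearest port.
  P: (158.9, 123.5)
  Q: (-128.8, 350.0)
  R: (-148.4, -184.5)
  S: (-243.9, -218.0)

P→Avila; Q→Jessop; R→Dorset; S→Dorset

P at (158.9, 123.5):
  Avila: 199.2 nmi
  Harlow: 269.9 nmi
  Galen: 613.3 nmi
  Dorset: 384.2 nmi
  Jessop: 442.9 nmi
  → nearest: Avila (199.2 nmi)
Q at (-128.8, 350.0):
  Avila: 490.0 nmi
  Harlow: 285.0 nmi
  Galen: 273.8 nmi
  Dorset: 310.8 nmi
  Jessop: 86.5 nmi
  → nearest: Jessop (86.5 nmi)
R at (-148.4, -184.5):
  Avila: 291.4 nmi
  Harlow: 651.6 nmi
  Galen: 611.6 nmi
  Dorset: 247.2 nmi
  Jessop: 615.2 nmi
  → nearest: Dorset (247.2 nmi)
S at (-243.9, -218.0):
  Avila: 392.5 nmi
  Harlow: 728.8 nmi
  Galen: 610.9 nmi
  Dorset: 271.7 nmi
  Jessop: 654.0 nmi
  → nearest: Dorset (271.7 nmi)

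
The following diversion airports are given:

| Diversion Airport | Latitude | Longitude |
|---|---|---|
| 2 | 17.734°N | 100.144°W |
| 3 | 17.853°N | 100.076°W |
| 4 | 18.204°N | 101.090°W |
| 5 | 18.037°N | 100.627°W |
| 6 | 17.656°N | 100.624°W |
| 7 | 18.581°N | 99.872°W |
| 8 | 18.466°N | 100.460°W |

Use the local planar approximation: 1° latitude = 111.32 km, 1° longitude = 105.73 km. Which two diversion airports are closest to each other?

2 and 3

Pairwise distances:
2–3: 15.072 km
2–4: 112.878 km
2–5: 61.201 km
2–6: 51.488 km
2–7: 98.576 km
2–8: 88.070 km
3–4: 114.109 km
3–5: 61.753 km
3–6: 61.951 km
3–7: 83.862 km
3–8: 79.404 km
4–5: 52.364 km
4–6: 78.415 km
4–7: 135.445 km
4–8: 72.715 km
5–6: 42.414 km
5–7: 100.197 km
5–8: 50.916 km
6–7: 130.095 km
6–8: 91.821 km
7–8: 63.474 km
Closest pair: 2–3 at 15.072 km.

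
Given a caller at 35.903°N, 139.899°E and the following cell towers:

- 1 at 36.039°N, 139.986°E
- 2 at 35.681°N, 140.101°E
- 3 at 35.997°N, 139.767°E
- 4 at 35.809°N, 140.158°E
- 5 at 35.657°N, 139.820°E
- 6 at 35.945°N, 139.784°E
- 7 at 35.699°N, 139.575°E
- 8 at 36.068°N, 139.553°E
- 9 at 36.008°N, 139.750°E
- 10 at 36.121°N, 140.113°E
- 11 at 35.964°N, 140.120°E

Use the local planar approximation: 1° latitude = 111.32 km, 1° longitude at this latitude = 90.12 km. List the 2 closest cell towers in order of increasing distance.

6, 3

Distances from 35.903°N, 139.899°E:
1: 17.049 km
2: 30.694 km
3: 15.843 km
4: 25.579 km
5: 28.295 km
6: 11.370 km
7: 36.990 km
8: 36.189 km
9: 17.803 km
10: 30.998 km
11: 21.042 km
Sorted: 6 (11.370 km) < 3 (15.843 km) < 1 (17.049 km) < 9 (17.803 km) < …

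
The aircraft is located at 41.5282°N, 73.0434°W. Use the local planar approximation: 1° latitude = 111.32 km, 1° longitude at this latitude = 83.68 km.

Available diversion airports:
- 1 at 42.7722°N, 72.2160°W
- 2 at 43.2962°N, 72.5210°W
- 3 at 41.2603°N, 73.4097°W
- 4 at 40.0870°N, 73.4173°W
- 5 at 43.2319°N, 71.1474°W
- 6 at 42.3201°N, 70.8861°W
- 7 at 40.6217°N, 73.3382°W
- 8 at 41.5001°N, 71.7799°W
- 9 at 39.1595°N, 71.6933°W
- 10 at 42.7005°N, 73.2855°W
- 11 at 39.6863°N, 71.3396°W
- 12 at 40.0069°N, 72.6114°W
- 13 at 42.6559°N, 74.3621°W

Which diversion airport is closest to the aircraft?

3

Distances from 41.5282°N, 73.0434°W:
1: 154.8258 km
2: 201.6100 km
3: 42.7660 km
4: 163.4568 km
5: 247.2680 km
6: 200.8972 km
7: 103.8831 km
8: 105.7759 km
9: 286.8671 km
10: 132.0636 km
11: 249.7376 km
12: 173.1664 km
13: 167.1408 km
Minimum: 3 at 42.7660 km.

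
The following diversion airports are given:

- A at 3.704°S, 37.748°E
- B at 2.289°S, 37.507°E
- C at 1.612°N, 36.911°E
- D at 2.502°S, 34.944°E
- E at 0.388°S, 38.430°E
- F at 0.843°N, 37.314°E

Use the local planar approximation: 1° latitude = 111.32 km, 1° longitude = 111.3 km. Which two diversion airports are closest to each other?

C and F

Pairwise distances:
A–B: 159.785 km
A–C: 599.065 km
A–D: 339.561 km
A–E: 376.861 km
A–F: 508.472 km
B–C: 439.297 km
B–D: 286.246 km
B–E: 235.236 km
B–F: 349.315 km
C–D: 507.608 km
C–E: 279.556 km
C–F: 96.644 km
D–E: 453.782 km
D–F: 456.329 km
E–F: 184.951 km
Closest pair: C–F at 96.644 km.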